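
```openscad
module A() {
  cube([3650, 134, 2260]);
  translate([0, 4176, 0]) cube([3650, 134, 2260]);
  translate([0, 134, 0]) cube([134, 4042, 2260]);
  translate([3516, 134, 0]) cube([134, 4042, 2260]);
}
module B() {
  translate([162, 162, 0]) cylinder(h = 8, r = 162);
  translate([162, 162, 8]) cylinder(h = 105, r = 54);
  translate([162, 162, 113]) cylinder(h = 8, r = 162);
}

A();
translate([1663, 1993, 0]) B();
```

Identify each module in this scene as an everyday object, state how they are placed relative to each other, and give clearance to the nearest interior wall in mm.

A is a house frame. B is a spool. The spool sits inside the house frame, centred. The clearance to the nearest interior wall is 1529 mm.

Clearances: x = 1529, y = 1859; minimum 1529 mm.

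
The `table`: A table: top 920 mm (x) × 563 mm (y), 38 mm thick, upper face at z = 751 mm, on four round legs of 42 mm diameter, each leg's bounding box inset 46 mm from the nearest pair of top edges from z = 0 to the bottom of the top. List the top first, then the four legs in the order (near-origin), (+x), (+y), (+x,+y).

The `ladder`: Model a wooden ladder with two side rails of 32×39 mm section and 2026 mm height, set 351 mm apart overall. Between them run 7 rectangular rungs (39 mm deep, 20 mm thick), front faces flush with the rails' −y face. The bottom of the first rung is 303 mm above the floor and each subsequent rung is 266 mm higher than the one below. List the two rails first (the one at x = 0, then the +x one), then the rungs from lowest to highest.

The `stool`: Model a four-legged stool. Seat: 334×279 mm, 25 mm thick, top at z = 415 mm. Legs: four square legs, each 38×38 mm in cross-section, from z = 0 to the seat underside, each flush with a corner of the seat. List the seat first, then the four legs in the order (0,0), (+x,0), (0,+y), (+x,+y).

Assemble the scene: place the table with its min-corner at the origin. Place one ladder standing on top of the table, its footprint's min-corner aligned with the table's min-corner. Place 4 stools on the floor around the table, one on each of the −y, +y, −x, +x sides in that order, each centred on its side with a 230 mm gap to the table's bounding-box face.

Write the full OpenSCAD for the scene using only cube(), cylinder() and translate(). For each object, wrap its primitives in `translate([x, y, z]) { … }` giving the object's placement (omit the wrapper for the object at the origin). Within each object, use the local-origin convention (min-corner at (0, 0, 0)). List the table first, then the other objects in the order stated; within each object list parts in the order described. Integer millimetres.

translate([0, 0, 713]) cube([920, 563, 38]);
translate([67, 67, 0]) cylinder(h = 713, r = 21);
translate([853, 67, 0]) cylinder(h = 713, r = 21);
translate([67, 496, 0]) cylinder(h = 713, r = 21);
translate([853, 496, 0]) cylinder(h = 713, r = 21);
translate([0, 0, 751]) {
  cube([32, 39, 2026]);
  translate([319, 0, 0]) cube([32, 39, 2026]);
  translate([32, 0, 303]) cube([287, 39, 20]);
  translate([32, 0, 569]) cube([287, 39, 20]);
  translate([32, 0, 835]) cube([287, 39, 20]);
  translate([32, 0, 1101]) cube([287, 39, 20]);
  translate([32, 0, 1367]) cube([287, 39, 20]);
  translate([32, 0, 1633]) cube([287, 39, 20]);
  translate([32, 0, 1899]) cube([287, 39, 20]);
}
translate([293, -509, 0]) {
  translate([0, 0, 390]) cube([334, 279, 25]);
  cube([38, 38, 390]);
  translate([296, 0, 0]) cube([38, 38, 390]);
  translate([0, 241, 0]) cube([38, 38, 390]);
  translate([296, 241, 0]) cube([38, 38, 390]);
}
translate([293, 793, 0]) {
  translate([0, 0, 390]) cube([334, 279, 25]);
  cube([38, 38, 390]);
  translate([296, 0, 0]) cube([38, 38, 390]);
  translate([0, 241, 0]) cube([38, 38, 390]);
  translate([296, 241, 0]) cube([38, 38, 390]);
}
translate([-564, 142, 0]) {
  translate([0, 0, 390]) cube([334, 279, 25]);
  cube([38, 38, 390]);
  translate([296, 0, 0]) cube([38, 38, 390]);
  translate([0, 241, 0]) cube([38, 38, 390]);
  translate([296, 241, 0]) cube([38, 38, 390]);
}
translate([1150, 142, 0]) {
  translate([0, 0, 390]) cube([334, 279, 25]);
  cube([38, 38, 390]);
  translate([296, 0, 0]) cube([38, 38, 390]);
  translate([0, 241, 0]) cube([38, 38, 390]);
  translate([296, 241, 0]) cube([38, 38, 390]);
}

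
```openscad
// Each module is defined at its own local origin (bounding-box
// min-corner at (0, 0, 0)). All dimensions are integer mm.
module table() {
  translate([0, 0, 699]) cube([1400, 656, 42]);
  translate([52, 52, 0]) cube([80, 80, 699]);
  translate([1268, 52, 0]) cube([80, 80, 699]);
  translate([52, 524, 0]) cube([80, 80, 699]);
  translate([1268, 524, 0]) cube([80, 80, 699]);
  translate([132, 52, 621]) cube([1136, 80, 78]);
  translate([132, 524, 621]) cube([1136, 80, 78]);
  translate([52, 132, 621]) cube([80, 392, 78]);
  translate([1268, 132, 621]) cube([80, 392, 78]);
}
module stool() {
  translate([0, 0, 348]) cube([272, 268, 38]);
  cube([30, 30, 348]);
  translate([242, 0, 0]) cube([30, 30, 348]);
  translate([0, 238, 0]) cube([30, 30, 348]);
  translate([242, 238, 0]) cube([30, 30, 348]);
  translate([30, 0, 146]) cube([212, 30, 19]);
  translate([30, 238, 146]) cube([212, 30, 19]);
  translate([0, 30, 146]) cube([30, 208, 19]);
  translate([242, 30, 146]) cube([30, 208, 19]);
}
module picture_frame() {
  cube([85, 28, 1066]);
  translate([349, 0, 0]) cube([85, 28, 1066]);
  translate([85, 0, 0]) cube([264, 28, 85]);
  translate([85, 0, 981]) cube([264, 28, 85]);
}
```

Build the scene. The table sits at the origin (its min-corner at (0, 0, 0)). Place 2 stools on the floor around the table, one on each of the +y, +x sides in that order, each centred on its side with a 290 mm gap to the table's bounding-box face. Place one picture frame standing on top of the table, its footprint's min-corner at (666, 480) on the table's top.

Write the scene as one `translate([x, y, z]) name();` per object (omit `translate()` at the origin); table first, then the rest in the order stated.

table();
translate([564, 946, 0]) stool();
translate([1690, 194, 0]) stool();
translate([666, 480, 741]) picture_frame();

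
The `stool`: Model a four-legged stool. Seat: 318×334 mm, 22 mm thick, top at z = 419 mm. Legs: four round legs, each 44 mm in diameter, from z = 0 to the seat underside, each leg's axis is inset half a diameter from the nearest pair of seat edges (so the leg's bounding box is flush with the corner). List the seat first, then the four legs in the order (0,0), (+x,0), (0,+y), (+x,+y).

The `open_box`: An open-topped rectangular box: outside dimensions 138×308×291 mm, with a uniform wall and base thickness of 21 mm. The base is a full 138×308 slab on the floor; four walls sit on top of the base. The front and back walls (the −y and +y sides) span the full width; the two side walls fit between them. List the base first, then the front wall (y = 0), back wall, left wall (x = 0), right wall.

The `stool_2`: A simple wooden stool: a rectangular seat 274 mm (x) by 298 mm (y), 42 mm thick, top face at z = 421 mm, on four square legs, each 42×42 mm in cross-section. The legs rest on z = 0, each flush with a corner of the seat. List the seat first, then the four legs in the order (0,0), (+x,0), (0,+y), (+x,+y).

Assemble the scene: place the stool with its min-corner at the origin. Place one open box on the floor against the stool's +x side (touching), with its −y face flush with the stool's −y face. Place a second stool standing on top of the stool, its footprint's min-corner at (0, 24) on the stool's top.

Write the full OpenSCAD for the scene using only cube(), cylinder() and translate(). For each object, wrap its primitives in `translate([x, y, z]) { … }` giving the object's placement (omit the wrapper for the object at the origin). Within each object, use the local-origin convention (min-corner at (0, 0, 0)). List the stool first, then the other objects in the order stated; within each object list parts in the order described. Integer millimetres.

translate([0, 0, 397]) cube([318, 334, 22]);
translate([22, 22, 0]) cylinder(h = 397, r = 22);
translate([296, 22, 0]) cylinder(h = 397, r = 22);
translate([22, 312, 0]) cylinder(h = 397, r = 22);
translate([296, 312, 0]) cylinder(h = 397, r = 22);
translate([318, 0, 0]) {
  cube([138, 308, 21]);
  translate([0, 0, 21]) cube([138, 21, 270]);
  translate([0, 287, 21]) cube([138, 21, 270]);
  translate([0, 21, 21]) cube([21, 266, 270]);
  translate([117, 21, 21]) cube([21, 266, 270]);
}
translate([0, 24, 419]) {
  translate([0, 0, 379]) cube([274, 298, 42]);
  cube([42, 42, 379]);
  translate([232, 0, 0]) cube([42, 42, 379]);
  translate([0, 256, 0]) cube([42, 42, 379]);
  translate([232, 256, 0]) cube([42, 42, 379]);
}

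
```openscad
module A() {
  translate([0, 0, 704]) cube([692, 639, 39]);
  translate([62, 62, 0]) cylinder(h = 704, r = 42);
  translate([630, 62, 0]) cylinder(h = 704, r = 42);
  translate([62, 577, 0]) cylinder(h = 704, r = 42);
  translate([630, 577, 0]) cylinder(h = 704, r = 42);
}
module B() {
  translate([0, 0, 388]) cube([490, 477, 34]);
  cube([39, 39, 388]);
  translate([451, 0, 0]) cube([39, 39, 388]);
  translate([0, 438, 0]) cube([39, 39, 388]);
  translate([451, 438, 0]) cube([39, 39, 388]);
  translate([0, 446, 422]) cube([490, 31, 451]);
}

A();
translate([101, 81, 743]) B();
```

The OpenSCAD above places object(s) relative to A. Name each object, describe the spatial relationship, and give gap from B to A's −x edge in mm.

The chair's min-x is at 101; the table's min-x is 0; gap = 101 mm.

A is a table. B is a chair. The chair is on top of the table, centred. The gap from the chair to the table's −x edge is 101 mm.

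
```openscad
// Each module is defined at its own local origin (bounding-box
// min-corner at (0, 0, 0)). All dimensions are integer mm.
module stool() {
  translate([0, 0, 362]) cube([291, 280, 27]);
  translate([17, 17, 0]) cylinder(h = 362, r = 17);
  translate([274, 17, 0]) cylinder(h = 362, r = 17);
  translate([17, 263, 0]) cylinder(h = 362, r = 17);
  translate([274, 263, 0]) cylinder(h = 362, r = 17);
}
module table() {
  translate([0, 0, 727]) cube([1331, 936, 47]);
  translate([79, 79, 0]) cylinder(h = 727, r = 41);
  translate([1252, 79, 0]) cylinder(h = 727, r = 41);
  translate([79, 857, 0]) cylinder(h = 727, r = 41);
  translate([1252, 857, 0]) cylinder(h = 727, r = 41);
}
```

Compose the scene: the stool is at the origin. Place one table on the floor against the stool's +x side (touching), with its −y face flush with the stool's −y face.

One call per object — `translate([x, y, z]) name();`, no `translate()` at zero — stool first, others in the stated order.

stool();
translate([291, 0, 0]) table();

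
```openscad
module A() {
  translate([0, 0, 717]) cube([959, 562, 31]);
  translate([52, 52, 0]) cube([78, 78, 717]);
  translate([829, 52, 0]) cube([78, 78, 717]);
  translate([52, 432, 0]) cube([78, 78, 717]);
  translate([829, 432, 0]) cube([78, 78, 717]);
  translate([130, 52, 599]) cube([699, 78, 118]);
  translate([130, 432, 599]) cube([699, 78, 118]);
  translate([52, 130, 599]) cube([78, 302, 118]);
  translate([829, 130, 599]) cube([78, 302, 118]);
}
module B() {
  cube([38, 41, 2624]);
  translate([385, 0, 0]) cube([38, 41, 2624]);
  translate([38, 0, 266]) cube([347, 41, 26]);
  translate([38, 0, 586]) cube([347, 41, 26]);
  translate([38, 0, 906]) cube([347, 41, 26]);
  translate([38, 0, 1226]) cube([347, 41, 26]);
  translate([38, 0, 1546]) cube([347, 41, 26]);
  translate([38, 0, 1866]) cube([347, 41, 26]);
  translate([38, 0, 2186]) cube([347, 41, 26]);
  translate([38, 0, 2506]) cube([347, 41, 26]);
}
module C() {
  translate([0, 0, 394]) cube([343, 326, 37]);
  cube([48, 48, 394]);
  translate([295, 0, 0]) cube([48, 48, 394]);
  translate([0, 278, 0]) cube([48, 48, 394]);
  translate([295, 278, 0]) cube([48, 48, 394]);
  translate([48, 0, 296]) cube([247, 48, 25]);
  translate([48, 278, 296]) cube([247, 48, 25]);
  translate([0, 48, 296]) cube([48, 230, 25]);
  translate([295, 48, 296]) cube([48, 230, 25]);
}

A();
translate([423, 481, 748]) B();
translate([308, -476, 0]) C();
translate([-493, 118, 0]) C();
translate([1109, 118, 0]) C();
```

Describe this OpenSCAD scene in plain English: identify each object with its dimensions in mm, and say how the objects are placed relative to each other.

A is a table with a 959×562 mm rectangular top, 31 mm thick, top surface at z = 748 mm, supported by four 78×78 mm square legs, each inset 52 mm from the nearest pair of top edges, running from the floor. Four apron rails, 78 mm thick and 118 mm tall, run between adjacent legs with their top edges flush with the underside of the top and their outer faces flush with the legs' outer faces.

B is a straight ladder. Two 38×41 mm vertical rails, 2624 mm tall, stand 423 mm apart (outside-to-outside) with their front faces coplanar on the −y side. 8 rungs, each 41 mm deep and 26 mm tall, span between the inner faces of the rails, front faces flush with the rails. The lowest rung's underside is at z = 266 mm and rungs are spaced 320 mm apart (underside to underside).

C is a four-legged stool. The seat is 343×326 mm, 37 mm thick, top at z = 431 mm. It stands on four square legs, each 48×48 mm in cross-section, from z = 0 to the seat underside, each flush with a corner of the seat. Four stretchers, 48 mm wide and 25 mm tall, connect adjacent legs with their undersides at z = 296 mm, each running between the inner faces of the legs it joins and aligned with the legs' outer faces on the other axis.

The ladder is on top of the table. Three stools sit around the table at the −y, −x, +x sides.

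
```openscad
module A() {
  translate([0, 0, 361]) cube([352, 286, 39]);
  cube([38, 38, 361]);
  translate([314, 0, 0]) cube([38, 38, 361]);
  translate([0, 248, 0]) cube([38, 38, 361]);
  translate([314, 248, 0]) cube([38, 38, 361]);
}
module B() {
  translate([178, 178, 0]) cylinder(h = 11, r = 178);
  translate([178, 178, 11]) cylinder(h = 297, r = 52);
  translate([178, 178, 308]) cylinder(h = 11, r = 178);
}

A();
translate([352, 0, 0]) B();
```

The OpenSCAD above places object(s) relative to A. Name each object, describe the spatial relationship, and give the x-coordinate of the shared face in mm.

A is a stool. B is a spool. The spool is against the stool's +x side, with their −y faces flush. The x-coordinate of the shared face is 352 mm.

The stool's +x face and the spool's −x face are both at x = 352 mm.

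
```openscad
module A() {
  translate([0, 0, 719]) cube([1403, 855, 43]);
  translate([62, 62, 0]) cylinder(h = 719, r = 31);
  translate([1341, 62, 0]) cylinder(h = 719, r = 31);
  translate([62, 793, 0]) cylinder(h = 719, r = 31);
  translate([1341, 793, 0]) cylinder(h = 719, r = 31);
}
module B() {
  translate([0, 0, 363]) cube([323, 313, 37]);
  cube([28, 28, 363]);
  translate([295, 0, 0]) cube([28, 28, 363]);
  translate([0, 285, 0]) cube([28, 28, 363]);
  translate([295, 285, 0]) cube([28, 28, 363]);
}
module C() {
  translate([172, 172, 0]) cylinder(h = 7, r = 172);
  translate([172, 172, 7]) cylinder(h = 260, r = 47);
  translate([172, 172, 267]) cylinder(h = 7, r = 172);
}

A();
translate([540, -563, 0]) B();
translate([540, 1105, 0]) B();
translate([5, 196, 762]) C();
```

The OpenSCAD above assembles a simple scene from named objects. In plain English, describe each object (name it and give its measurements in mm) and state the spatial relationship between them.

A is a rectangular dining table. The top is 1403×855×43 mm with its upper surface at z = 762 mm. It stands on four round legs of 62 mm diameter, each leg's bounding box inset 31 mm from the nearest pair of top edges, running from the floor to the underside of the top.

B is a four-legged stool. The seat is a 323×313×37 mm slab whose top surface is at z = 400 mm; four square legs, each 28×28 mm in cross-section, run from the floor (z = 0) to the underside of the seat, each flush with a corner of the seat.

C is a spool: two coaxial disc flanges of radius 172 mm and thickness 7 mm, joined by a core cylinder of radius 47 mm and height 260 mm. The lower flange rests on z = 0 and the three cylinders share a vertical axis.

Two stools sit around the table at the −y, +y sides. The spool is on top of the table.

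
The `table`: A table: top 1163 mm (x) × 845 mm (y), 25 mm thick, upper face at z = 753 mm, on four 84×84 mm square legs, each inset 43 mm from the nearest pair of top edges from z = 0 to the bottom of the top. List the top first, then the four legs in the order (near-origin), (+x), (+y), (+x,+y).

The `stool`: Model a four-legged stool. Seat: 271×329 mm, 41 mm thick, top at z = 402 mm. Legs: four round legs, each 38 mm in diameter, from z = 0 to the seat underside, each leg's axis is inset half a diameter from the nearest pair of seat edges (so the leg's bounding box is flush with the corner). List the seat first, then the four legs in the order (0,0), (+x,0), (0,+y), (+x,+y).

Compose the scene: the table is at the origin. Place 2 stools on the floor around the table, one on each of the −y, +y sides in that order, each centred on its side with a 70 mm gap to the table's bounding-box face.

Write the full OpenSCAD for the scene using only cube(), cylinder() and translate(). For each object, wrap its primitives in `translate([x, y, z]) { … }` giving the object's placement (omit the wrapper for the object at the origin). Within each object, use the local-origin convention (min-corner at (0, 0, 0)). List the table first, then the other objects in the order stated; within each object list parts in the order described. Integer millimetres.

translate([0, 0, 728]) cube([1163, 845, 25]);
translate([43, 43, 0]) cube([84, 84, 728]);
translate([1036, 43, 0]) cube([84, 84, 728]);
translate([43, 718, 0]) cube([84, 84, 728]);
translate([1036, 718, 0]) cube([84, 84, 728]);
translate([446, -399, 0]) {
  translate([0, 0, 361]) cube([271, 329, 41]);
  translate([19, 19, 0]) cylinder(h = 361, r = 19);
  translate([252, 19, 0]) cylinder(h = 361, r = 19);
  translate([19, 310, 0]) cylinder(h = 361, r = 19);
  translate([252, 310, 0]) cylinder(h = 361, r = 19);
}
translate([446, 915, 0]) {
  translate([0, 0, 361]) cube([271, 329, 41]);
  translate([19, 19, 0]) cylinder(h = 361, r = 19);
  translate([252, 19, 0]) cylinder(h = 361, r = 19);
  translate([19, 310, 0]) cylinder(h = 361, r = 19);
  translate([252, 310, 0]) cylinder(h = 361, r = 19);
}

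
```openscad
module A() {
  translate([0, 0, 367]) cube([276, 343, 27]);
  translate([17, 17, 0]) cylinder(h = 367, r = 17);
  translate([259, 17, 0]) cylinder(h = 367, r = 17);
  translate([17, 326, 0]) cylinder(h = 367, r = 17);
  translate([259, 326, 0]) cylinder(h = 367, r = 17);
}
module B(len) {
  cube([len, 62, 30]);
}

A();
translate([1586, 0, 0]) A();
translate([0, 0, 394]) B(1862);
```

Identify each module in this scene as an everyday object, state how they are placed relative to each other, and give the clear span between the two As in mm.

Second stool starts at x = 1586; first ends at x = 276; clear span = 1586 − 276 = 1310 mm.

A is a stool. B is a beam. A beam spans the tops of two stools. The clear span between the two stools is 1310 mm.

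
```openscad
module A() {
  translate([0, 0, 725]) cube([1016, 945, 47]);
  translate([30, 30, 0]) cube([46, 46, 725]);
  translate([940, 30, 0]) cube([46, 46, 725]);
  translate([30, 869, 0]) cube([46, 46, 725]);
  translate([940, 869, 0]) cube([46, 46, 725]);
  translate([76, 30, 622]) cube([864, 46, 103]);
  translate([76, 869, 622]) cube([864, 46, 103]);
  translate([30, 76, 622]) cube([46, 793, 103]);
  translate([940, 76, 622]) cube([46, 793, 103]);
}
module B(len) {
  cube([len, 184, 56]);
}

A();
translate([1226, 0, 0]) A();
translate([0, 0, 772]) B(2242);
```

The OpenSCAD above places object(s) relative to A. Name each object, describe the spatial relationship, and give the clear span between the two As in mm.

A is a table. B is a beam. A beam spans the tops of two tables. The clear span between the two tables is 210 mm.

Second table starts at x = 1226; first ends at x = 1016; clear span = 1226 − 1016 = 210 mm.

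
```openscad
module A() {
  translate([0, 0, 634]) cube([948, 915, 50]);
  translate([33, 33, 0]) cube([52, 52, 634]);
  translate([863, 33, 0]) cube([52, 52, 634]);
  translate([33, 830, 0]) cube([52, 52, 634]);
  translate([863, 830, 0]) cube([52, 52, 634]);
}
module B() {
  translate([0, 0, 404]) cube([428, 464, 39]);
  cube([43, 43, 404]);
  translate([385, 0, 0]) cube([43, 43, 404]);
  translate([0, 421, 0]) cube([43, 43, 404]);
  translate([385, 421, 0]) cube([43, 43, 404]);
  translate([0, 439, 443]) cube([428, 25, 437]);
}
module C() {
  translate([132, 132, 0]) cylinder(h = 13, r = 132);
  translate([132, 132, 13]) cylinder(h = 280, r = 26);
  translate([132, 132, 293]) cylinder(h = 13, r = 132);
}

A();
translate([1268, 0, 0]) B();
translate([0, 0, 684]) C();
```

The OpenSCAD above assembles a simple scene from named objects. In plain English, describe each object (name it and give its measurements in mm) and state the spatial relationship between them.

A is a rectangular dining table. The top is 948×915×50 mm with its upper surface at z = 684 mm. It stands on four 52×52 mm square legs, each inset 33 mm from the nearest pair of top edges, running from the floor to the underside of the top.

B is a chair. The seat is a 428×464×39 mm slab with its top at z = 443 mm, on four 43×43 mm corner legs (flush with the seat edges, standing on z = 0). A flat backrest 25 mm thick, 437 mm tall, spans the full seat width and rises from the seat top along its +y edge, rear face flush with the rear of the seat.

C is a spool: two coaxial disc flanges of radius 132 mm and thickness 13 mm, joined by a core cylinder of radius 26 mm and height 280 mm. The lower flange rests on z = 0 and the three cylinders share a vertical axis.

The chair is on the floor beside the table on its +x side. The spool is on top of the table.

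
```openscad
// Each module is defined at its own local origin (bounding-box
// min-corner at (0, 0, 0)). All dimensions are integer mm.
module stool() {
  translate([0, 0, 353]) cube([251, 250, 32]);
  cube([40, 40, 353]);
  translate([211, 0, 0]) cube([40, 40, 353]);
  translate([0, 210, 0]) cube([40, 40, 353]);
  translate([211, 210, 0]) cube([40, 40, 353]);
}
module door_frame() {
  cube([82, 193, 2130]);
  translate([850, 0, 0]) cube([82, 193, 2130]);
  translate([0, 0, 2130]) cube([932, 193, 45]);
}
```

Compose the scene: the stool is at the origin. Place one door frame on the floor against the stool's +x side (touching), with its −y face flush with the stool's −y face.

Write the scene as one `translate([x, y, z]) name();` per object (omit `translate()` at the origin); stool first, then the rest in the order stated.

stool();
translate([251, 0, 0]) door_frame();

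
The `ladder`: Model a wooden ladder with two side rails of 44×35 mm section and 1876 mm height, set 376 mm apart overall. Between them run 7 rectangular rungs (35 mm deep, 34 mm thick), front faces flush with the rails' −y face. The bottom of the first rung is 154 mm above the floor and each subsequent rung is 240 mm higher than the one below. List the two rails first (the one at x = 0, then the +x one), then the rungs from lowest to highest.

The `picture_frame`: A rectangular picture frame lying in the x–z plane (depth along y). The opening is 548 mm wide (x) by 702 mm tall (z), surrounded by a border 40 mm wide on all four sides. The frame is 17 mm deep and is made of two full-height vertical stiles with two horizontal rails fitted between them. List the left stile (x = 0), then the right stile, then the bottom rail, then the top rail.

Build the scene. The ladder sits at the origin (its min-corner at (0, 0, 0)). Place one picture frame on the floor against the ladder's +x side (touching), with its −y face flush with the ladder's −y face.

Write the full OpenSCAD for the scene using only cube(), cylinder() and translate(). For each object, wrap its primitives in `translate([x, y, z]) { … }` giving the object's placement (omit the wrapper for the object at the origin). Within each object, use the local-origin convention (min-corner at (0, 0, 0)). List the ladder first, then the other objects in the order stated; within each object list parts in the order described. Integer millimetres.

cube([44, 35, 1876]);
translate([332, 0, 0]) cube([44, 35, 1876]);
translate([44, 0, 154]) cube([288, 35, 34]);
translate([44, 0, 394]) cube([288, 35, 34]);
translate([44, 0, 634]) cube([288, 35, 34]);
translate([44, 0, 874]) cube([288, 35, 34]);
translate([44, 0, 1114]) cube([288, 35, 34]);
translate([44, 0, 1354]) cube([288, 35, 34]);
translate([44, 0, 1594]) cube([288, 35, 34]);
translate([376, 0, 0]) {
  cube([40, 17, 782]);
  translate([588, 0, 0]) cube([40, 17, 782]);
  translate([40, 0, 0]) cube([548, 17, 40]);
  translate([40, 0, 742]) cube([548, 17, 40]);
}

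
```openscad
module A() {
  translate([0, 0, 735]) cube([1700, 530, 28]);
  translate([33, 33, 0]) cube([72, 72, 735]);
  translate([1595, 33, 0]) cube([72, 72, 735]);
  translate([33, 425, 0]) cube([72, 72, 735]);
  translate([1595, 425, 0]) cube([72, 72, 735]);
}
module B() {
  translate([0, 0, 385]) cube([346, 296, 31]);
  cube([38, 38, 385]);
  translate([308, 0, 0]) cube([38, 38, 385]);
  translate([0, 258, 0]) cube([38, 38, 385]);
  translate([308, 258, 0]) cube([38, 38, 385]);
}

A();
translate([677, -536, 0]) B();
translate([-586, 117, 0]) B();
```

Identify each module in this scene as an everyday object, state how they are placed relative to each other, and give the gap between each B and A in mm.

A is a table. B is a stool. Two stools sit around the table at the −y, −x sides. The gap between each stool and the table is 240 mm.

Each stool's nearest face is 240 mm from the table's bounding box.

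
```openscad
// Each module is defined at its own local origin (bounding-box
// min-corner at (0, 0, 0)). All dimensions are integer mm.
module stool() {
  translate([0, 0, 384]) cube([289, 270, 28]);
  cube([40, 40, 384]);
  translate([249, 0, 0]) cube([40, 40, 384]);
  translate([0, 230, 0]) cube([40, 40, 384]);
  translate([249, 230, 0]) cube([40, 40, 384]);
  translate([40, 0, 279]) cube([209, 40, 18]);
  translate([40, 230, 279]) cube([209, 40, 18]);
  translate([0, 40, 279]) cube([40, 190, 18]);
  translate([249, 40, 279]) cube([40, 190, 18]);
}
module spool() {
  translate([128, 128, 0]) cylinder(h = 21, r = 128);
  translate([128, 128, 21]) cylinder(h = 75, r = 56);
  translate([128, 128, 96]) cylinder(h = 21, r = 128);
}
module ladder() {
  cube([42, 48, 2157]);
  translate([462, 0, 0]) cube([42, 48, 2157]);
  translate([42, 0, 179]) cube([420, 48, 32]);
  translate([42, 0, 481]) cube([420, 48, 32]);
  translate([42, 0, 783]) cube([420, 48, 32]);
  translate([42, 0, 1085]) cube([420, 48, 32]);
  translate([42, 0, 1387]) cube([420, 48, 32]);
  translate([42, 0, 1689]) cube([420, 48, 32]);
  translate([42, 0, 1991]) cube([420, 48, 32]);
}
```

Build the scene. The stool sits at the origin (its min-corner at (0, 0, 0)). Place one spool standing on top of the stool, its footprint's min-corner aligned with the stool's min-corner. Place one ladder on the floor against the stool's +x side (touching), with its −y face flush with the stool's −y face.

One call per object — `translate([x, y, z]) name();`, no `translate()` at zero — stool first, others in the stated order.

stool();
translate([0, 0, 412]) spool();
translate([289, 0, 0]) ladder();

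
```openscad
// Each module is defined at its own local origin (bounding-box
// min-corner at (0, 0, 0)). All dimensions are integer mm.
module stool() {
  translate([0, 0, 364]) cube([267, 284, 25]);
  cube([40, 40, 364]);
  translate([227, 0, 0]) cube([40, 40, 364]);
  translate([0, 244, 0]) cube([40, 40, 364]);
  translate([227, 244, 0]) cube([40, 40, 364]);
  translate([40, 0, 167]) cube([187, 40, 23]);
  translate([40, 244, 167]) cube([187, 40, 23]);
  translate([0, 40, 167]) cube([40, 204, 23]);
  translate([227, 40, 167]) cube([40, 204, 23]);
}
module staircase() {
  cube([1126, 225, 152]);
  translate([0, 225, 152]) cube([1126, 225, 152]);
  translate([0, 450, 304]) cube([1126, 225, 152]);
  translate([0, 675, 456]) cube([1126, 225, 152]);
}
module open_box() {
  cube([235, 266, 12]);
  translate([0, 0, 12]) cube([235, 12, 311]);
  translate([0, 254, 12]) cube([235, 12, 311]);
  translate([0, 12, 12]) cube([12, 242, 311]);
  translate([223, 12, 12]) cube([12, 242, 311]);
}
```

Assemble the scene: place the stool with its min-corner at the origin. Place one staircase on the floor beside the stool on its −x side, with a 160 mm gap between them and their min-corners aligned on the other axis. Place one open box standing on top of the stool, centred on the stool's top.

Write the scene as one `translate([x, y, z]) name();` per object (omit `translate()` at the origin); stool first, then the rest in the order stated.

stool();
translate([-1286, 0, 0]) staircase();
translate([16, 9, 389]) open_box();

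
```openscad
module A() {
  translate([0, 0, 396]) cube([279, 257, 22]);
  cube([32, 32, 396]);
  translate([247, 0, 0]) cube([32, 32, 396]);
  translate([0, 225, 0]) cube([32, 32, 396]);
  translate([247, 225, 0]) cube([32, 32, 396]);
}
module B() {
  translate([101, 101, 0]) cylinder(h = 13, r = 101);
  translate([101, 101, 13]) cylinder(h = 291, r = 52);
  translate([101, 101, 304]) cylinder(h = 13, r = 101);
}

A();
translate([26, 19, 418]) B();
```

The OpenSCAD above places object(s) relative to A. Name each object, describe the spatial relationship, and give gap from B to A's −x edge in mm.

A is a stool. B is a spool. The spool is on top of the stool. The gap from the spool to the stool's −x edge is 26 mm.

The spool's min-x is at 26; the stool's min-x is 0; gap = 26 mm.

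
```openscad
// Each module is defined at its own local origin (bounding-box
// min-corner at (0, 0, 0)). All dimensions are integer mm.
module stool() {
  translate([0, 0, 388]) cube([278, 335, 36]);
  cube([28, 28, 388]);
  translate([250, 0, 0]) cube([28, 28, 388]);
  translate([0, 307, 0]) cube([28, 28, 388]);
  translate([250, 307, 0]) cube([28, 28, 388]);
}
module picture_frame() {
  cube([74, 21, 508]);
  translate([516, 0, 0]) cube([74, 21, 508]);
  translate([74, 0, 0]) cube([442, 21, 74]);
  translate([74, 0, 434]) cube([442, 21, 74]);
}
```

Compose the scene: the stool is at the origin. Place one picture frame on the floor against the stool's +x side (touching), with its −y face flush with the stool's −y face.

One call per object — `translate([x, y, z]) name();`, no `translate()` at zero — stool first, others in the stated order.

stool();
translate([278, 0, 0]) picture_frame();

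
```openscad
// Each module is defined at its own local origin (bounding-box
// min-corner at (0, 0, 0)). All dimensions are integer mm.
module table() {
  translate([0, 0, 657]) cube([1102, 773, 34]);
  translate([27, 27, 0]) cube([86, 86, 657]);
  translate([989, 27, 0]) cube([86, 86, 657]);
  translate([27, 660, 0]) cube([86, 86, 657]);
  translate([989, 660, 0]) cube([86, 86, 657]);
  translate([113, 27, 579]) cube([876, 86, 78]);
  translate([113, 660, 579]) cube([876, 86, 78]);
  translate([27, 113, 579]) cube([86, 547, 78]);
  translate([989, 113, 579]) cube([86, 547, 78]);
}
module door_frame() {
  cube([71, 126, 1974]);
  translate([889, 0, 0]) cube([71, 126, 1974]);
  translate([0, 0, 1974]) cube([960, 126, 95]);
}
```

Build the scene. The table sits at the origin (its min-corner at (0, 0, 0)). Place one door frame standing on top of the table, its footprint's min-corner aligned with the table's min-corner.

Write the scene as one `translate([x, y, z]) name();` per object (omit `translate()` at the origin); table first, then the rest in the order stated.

table();
translate([0, 0, 691]) door_frame();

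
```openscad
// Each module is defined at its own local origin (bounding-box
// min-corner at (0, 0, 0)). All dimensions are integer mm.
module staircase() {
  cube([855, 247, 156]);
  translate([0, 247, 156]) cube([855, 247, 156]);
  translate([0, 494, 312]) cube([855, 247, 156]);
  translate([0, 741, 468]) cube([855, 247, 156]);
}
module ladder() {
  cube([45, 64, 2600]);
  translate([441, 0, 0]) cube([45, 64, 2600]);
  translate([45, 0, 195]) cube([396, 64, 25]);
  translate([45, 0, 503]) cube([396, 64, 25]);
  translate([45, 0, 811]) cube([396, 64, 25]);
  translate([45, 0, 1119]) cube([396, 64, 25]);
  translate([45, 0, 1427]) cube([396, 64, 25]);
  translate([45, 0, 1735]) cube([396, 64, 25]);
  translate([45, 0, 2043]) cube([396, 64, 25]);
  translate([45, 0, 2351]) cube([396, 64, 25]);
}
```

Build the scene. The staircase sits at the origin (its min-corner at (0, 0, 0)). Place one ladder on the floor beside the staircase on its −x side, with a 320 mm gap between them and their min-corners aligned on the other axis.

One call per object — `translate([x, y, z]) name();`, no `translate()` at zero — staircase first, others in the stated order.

staircase();
translate([-806, 0, 0]) ladder();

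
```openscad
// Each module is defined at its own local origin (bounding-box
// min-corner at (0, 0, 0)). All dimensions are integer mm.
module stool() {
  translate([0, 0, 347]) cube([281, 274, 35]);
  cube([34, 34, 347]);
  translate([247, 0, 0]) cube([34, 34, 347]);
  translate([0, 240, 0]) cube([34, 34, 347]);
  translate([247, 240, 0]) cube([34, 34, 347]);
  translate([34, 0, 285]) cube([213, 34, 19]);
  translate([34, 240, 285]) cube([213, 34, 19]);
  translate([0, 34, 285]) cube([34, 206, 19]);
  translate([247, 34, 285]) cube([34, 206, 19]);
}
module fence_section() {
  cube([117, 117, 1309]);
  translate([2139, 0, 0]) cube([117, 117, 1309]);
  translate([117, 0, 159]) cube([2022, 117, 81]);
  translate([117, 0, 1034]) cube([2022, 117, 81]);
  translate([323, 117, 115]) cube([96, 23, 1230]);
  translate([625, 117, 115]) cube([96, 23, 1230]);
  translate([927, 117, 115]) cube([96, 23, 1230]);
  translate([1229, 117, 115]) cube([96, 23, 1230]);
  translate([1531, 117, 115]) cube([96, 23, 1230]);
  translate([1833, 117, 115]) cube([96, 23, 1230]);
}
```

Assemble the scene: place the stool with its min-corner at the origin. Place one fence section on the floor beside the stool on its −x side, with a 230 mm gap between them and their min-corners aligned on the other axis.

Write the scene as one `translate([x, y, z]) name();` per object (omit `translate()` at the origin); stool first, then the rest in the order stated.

stool();
translate([-2486, 0, 0]) fence_section();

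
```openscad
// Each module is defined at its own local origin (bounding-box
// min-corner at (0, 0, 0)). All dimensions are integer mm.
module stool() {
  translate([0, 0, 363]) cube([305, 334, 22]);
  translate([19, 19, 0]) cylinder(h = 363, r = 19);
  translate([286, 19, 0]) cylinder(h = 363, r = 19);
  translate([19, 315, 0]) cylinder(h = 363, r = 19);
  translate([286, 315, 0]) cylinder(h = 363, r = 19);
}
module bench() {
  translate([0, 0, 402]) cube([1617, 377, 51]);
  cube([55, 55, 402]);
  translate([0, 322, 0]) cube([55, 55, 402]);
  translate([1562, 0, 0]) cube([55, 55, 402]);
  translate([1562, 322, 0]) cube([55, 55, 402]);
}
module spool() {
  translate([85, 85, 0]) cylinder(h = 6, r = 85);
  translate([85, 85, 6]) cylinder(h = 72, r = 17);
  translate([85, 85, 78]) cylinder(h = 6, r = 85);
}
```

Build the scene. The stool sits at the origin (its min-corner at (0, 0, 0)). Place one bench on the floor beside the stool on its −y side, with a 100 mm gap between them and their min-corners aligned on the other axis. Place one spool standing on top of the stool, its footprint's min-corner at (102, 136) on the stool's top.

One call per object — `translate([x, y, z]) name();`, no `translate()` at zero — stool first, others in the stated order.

stool();
translate([0, -477, 0]) bench();
translate([102, 136, 385]) spool();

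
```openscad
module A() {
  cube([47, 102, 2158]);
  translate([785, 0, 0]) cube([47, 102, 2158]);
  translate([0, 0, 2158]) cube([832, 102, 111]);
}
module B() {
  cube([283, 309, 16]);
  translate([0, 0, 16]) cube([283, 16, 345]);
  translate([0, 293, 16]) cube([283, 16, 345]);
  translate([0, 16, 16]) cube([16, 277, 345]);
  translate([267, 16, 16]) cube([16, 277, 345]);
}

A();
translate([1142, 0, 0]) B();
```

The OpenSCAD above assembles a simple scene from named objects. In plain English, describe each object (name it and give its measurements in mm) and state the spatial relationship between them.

A is a rectangular door frame: two vertical jambs of 47×102 mm section, 2158 mm tall, with a clear opening 738 mm wide between their inner faces. A header 111 mm tall and 102 mm deep lies on top of the jambs and spans the full outside width.

B is an open-topped rectangular box: outside dimensions 283×309×361 mm, with a uniform wall and base thickness of 16 mm. The base is a full 283×309 slab on the floor; four walls sit on top of the base. The front and back walls (the −y and +y sides) span the full width; the two side walls fit between them.

The open box is on the floor beside the door frame on its +x side.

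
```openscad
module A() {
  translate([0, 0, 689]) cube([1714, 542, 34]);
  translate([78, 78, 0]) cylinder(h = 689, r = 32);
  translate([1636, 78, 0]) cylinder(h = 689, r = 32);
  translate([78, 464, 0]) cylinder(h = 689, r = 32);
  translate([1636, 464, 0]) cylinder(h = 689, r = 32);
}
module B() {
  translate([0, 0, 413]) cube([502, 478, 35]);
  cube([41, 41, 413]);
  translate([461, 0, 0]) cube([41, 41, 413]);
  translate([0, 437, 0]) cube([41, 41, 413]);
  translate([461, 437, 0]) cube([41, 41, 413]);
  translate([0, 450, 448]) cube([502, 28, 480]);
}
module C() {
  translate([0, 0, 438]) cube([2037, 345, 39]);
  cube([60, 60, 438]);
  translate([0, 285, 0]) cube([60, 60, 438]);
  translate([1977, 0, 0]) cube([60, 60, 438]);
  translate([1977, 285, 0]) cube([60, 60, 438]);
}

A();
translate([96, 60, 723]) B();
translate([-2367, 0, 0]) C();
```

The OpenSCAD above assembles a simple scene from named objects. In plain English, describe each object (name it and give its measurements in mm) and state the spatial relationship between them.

A is a rectangular dining table. The top is 1714×542×34 mm with its upper surface at z = 723 mm. It stands on four round legs of 64 mm diameter, each leg's bounding box inset 46 mm from the nearest pair of top edges, running from the floor to the underside of the top.

B is a chair. The seat is a 502×478×35 mm slab with its top at z = 448 mm, on four 41×41 mm corner legs (flush with the seat edges, standing on z = 0). A flat backrest 28 mm thick, 480 mm tall, spans the full seat width and rises from the seat top along its +y edge, rear face flush with the rear of the seat.

C is a long wooden bench with a 2037 mm (x) × 345 mm (y) seat, 39 mm thick, its top surface 477 mm above the floor. Four 60 mm square legs at the seat corners, flush with the edges, run from z = 0 to the seat underside.

The chair is on top of the table. The bench is on the floor beside the table on its −x side.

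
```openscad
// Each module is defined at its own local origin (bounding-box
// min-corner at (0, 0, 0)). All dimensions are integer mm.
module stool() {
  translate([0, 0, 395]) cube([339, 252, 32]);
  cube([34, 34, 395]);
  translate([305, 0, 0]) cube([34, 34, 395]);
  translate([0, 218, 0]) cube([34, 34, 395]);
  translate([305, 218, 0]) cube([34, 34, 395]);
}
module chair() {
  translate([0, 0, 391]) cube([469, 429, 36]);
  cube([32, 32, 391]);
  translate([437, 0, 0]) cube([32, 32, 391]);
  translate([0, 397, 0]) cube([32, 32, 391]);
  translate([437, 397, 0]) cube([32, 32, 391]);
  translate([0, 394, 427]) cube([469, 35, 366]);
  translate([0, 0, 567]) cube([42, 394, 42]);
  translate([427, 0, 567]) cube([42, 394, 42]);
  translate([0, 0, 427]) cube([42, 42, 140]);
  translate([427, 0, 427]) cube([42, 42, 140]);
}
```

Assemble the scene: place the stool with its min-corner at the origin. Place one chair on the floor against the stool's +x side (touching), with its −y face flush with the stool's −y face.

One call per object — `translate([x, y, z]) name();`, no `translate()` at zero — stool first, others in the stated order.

stool();
translate([339, 0, 0]) chair();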